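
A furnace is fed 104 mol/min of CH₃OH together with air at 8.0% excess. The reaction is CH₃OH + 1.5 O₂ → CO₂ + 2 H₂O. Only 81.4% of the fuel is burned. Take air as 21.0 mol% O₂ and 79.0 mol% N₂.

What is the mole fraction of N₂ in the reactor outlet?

Stoichiometric O₂ = 1.5 × 104 = 156 mol/min; O₂ fed = 156 × 1.080 = 168.5 mol/min.
N₂ fed = 168.5 × 79/21 = 633.8 mol/min.
Fuel reacted = 0.814 × 104 → ξ = 84.66 mol/min.
Outlet (n = n₀ + ν ξ):
  CH₃OH: 104 − 1(84.66) = 19.34
  O₂: 168.5 − 1.5(84.66) = 41.5
  N₂: 633.8 (inert)
  CO₂: 0 + 1(84.66) = 84.66
  H₂O: 0 + 2(84.66) = 169.3
Total out = 948.6 mol/min; y_N₂ = 633.8 / 948.6 = 0.6681.

0.668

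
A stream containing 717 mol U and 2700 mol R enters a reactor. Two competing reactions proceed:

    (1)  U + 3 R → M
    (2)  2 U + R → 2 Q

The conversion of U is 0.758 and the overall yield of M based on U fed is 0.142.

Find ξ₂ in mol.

Yield of M: 1ξ₁ / 717 = 0.142 → ξ₁ = 101.8 mol.
Conversion of U: 1ξ₁ + 2ξ₂ = 0.758 × 717 = 543.5 → ξ₂ = 220.8 mol.
Outlet amounts (n = n₀ + Σ ν·ξ):
  U: 717 − 1(101.8) − 2(220.8) = 173.5
  R: 2700 − 3(101.8) − 1(220.8) = 2174
  M: 0 + 1(101.8) = 101.8
  Q: 0 + 2(220.8) = 441.7

ξ₂ = 221 mol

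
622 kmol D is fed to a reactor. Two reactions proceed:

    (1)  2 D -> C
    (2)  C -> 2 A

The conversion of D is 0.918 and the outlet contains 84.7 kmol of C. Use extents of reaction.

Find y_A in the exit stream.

Conversion of D: D consumed = 2ξ₁ = 0.918 × 622 → ξ₁ = 285.5 kmol.
C balance: n_C = 0 + 1ξ₁ − 1ξ₂ = 84.7 → ξ₂ = (1·285.5 − 84.7)/1 = 200.8 kmol.
Outlet amounts (n = n₀ + Σ ν·ξ):
  D: 622 − 2(285.5) = 51
  C: 0 + 1(285.5) − 1(200.8) = 84.7
  A: 0 + 2(200.8) = 401.6
Total out = 537.3 kmol; y_A = 401.6 / 537.3 = 0.7474.

0.747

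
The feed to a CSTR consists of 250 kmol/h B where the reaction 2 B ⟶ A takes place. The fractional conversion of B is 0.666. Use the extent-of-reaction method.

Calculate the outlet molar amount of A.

83.2 kmol/h

B reacted = 0.666 × 250 = 166.5 kmol/h; ν_B = −2, so ξ = 166.5/2 = 83.25 kmol/h.
Outlet amounts (n = n₀ + ν ξ):
  B: 250 − 2(83.25) = 83.5
  A: 0 + 1(83.25) = 83.25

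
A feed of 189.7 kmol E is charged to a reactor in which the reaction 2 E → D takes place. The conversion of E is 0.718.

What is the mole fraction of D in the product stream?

0.56

E reacted = 0.718 × 189.7 = 136.2 kmol; ν_E = −2, so ξ = 136.2/2 = 68.1 kmol.
Outlet amounts (n = n₀ + ν ξ):
  E: 189.7 − 2(68.1) = 53.5
  D: 0 + 1(68.1) = 68.1
Total out = 121.6 kmol; y_D = 68.1 / 121.6 = 0.5601.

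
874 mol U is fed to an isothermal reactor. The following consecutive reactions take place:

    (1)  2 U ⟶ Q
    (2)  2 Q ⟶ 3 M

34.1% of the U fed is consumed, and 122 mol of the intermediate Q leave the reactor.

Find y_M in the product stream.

Conversion of U: U consumed = 2ξ₁ = 0.341 × 874 → ξ₁ = 149 mol.
Q balance: n_Q = 0 + 1ξ₁ − 2ξ₂ = 122 → ξ₂ = (1·149 − 122)/2 = 13.51 mol.
Outlet amounts (n = n₀ + Σ ν·ξ):
  U: 874 − 2(149) = 576
  Q: 0 + 1(149) − 2(13.51) = 122
  M: 0 + 3(13.51) = 40.53
Total out = 738.5 mol; y_M = 40.53 / 738.5 = 0.05488.

0.0549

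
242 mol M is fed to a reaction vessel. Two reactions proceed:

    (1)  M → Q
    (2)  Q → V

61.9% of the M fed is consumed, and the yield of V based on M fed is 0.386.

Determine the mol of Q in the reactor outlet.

56.4 mol

Conversion of M: M consumed = 1ξ₁ = 0.619 × 242 → ξ₁ = 149.8 mol.
Yield of V: 1ξ₂ / 242 = 0.386 → ξ₂ = 93.41 mol.
Outlet amounts (n = n₀ + Σ ν·ξ):
  M: 242 − 1(149.8) = 92.2
  Q: 0 + 1(149.8) − 1(93.41) = 56.39
  V: 0 + 1(93.41) = 93.41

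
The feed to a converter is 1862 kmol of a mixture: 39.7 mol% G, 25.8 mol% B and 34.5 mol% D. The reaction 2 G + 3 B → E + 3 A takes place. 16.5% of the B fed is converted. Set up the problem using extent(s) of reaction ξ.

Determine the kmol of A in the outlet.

B reacted = 0.165 × 480.4 = 79.27 kmol; ν_B = −3, so ξ = 79.27/3 = 26.42 kmol.
Outlet amounts (n = n₀ + ν ξ):
  G: 739.2 − 2(26.42) = 686.4
  B: 480.4 − 3(26.42) = 401.1
  E: 0 + 1(26.42) = 26.42
  A: 0 + 3(26.42) = 79.27
  D: 642.4 (inert)

79.3 kmol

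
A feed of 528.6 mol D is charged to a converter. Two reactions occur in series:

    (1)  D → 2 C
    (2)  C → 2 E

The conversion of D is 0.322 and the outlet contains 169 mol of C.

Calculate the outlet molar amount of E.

Conversion of D: D consumed = 1ξ₁ = 0.322 × 528.6 → ξ₁ = 170.2 mol.
C balance: n_C = 0 + 2ξ₁ − 1ξ₂ = 169 → ξ₂ = (2·170.2 − 169)/1 = 171.4 mol.
Outlet amounts (n = n₀ + Σ ν·ξ):
  D: 528.6 − 1(170.2) = 358.4
  C: 0 + 2(170.2) − 1(171.4) = 169
  E: 0 + 2(171.4) = 342.8

343 mol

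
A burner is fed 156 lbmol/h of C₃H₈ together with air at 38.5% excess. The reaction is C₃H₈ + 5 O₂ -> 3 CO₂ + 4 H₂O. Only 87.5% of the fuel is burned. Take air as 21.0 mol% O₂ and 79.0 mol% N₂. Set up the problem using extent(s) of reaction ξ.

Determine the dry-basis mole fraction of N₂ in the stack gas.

0.831

Stoichiometric O₂ = 5 × 156 = 780 lbmol/h; O₂ fed = 780 × 1.385 = 1080 lbmol/h.
N₂ fed = 1080 × 79/21 = 4064 lbmol/h.
Fuel reacted = 0.875 × 156 → ξ = 136.5 lbmol/h.
Outlet (n = n₀ + ν ξ):
  C₃H₈: 156 − 1(136.5) = 19.5
  O₂: 1080 − 5(136.5) = 397.8
  N₂: 4064 (inert)
  CO₂: 0 + 3(136.5) = 409.5
  H₂O: 0 + 4(136.5) = 546
Dry total = 4891 lbmol/h; y_N₂ (dry) = 4064 / 4891 = 0.8309.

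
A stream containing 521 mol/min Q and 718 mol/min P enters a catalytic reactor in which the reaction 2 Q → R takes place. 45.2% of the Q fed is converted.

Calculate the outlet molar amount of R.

118 mol/min

Q reacted = 0.452 × 521 = 235.5 mol/min; ν_Q = −2, so ξ = 235.5/2 = 117.7 mol/min.
Outlet amounts (n = n₀ + ν ξ):
  Q: 521 − 2(117.7) = 285.5
  R: 0 + 1(117.7) = 117.7
  P: 718 (inert)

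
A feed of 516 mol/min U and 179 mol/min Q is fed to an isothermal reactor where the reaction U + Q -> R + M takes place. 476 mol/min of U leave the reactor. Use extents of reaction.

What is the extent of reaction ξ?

ξ = 40 mol/min

For U: n = n₀ − 1ξ → 476 = 516 − 1ξ, giving ξ = 40 mol/min.
Outlet amounts (n = n₀ + ν ξ):
  U: 516 − 1(40) = 476
  Q: 179 − 1(40) = 139
  R: 0 + 1(40) = 40
  M: 0 + 1(40) = 40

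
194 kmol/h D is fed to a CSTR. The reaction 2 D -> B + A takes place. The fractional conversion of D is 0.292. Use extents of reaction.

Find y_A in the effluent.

D reacted = 0.292 × 194 = 56.65 kmol/h; ν_D = −2, so ξ = 56.65/2 = 28.32 kmol/h.
Outlet amounts (n = n₀ + ν ξ):
  D: 194 − 2(28.32) = 137.4
  B: 0 + 1(28.32) = 28.32
  A: 0 + 1(28.32) = 28.32
Total out = 194 kmol/h; y_A = 28.32 / 194 = 0.146.

0.146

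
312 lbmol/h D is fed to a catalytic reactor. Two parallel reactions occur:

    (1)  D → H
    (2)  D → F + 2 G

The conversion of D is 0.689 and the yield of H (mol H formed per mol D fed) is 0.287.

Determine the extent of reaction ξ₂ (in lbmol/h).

Yield of H: 1ξ₁ / 312 = 0.287 → ξ₁ = 89.54 lbmol/h.
Conversion of D: 1ξ₁ + 1ξ₂ = 0.689 × 312 = 215 → ξ₂ = 125.4 lbmol/h.
Outlet amounts (n = n₀ + Σ ν·ξ):
  D: 312 − 1(89.54) − 1(125.4) = 97.03
  H: 0 + 1(89.54) = 89.54
  F: 0 + 1(125.4) = 125.4
  G: 0 + 2(125.4) = 250.8

ξ₂ = 125 lbmol/h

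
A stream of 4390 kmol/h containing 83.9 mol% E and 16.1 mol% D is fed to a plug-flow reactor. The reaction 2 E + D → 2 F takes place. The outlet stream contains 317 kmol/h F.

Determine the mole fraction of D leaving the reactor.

0.13

For F: n = n₀ + 2ξ → 317 = 0 + 2ξ, giving ξ = 158.5 kmol/h.
Outlet amounts (n = n₀ + ν ξ):
  E: 3683 − 2(158.5) = 3366
  D: 706.8 − 1(158.5) = 548.3
  F: 0 + 2(158.5) = 317
Total out = 4232 kmol/h; y_D = 548.3 / 4232 = 0.1296.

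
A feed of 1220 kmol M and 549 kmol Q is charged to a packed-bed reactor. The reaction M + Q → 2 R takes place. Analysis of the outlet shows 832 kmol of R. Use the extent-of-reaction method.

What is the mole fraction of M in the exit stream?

0.454

For R: n = n₀ + 2ξ → 832 = 0 + 2ξ, giving ξ = 416 kmol.
Outlet amounts (n = n₀ + ν ξ):
  M: 1220 − 1(416) = 804
  Q: 549 − 1(416) = 133
  R: 0 + 2(416) = 832
Total out = 1769 kmol; y_M = 804 / 1769 = 0.4545.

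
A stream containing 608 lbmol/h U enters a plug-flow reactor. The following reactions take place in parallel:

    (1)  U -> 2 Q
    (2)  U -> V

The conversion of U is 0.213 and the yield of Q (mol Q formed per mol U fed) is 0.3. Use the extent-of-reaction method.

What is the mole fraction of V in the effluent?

0.0548

Yield of Q: 2ξ₁ / 608 = 0.3 → ξ₁ = 91.2 lbmol/h.
Conversion of U: 1ξ₁ + 1ξ₂ = 0.213 × 608 = 129.5 → ξ₂ = 38.3 lbmol/h.
Outlet amounts (n = n₀ + Σ ν·ξ):
  U: 608 − 1(91.2) − 1(38.3) = 478.5
  Q: 0 + 2(91.2) = 182.4
  V: 0 + 1(38.3) = 38.3
Total out = 699.2 lbmol/h; y_V = 38.3 / 699.2 = 0.05478.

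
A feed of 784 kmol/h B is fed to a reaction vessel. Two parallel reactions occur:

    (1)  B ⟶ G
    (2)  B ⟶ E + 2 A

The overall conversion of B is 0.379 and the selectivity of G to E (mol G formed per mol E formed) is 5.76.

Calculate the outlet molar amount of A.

Conversion of B: B consumed = 0.379 × 784 = 297.1 kmol/h = 1ξ₁ + 1ξ₂.
Selectivity: 1ξ₁ / (1ξ₂) = 5.76 → ξ₁ = 5.76 ξ₂.
Substitute: (1·5.76 + 1) ξ₂ = 297.1 → ξ₂ = 43.96 kmol/h, ξ₁ = 253.2 kmol/h.
Outlet amounts (n = n₀ + Σ ν·ξ):
  B: 784 − 1(253.2) − 1(43.96) = 486.9
  G: 0 + 1(253.2) = 253.2
  E: 0 + 1(43.96) = 43.96
  A: 0 + 2(43.96) = 87.91

87.9 kmol/h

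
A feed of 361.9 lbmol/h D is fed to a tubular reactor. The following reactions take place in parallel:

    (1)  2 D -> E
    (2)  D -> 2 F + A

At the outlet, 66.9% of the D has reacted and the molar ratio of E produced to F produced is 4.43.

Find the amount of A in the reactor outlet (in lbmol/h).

Conversion of D: D consumed = 0.669 × 361.9 = 242.1 lbmol/h = 2ξ₁ + 1ξ₂.
Selectivity: 1ξ₁ / (2ξ₂) = 4.43 → ξ₁ = 8.86 ξ₂.
Substitute: (2·8.86 + 1) ξ₂ = 242.1 → ξ₂ = 12.93 lbmol/h, ξ₁ = 114.6 lbmol/h.
Outlet amounts (n = n₀ + Σ ν·ξ):
  D: 361.9 − 2(114.6) − 1(12.93) = 119.8
  E: 0 + 1(114.6) = 114.6
  F: 0 + 2(12.93) = 25.87
  A: 0 + 1(12.93) = 12.93

12.9 lbmol/h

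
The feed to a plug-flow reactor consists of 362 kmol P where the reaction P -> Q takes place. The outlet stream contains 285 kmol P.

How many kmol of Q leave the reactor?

For P: n = n₀ − 1ξ → 285 = 362 − 1ξ, giving ξ = 77 kmol.
Outlet amounts (n = n₀ + ν ξ):
  P: 362 − 1(77) = 285
  Q: 0 + 1(77) = 77

77 kmol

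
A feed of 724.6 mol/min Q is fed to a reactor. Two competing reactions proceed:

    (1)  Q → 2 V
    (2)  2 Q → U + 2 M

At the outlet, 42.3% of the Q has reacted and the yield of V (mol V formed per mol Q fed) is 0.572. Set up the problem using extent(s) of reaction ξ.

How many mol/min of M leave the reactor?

Yield of V: 2ξ₁ / 724.6 = 0.572 → ξ₁ = 207.2 mol/min.
Conversion of Q: 1ξ₁ + 2ξ₂ = 0.423 × 724.6 = 306.5 → ξ₂ = 49.64 mol/min.
Outlet amounts (n = n₀ + Σ ν·ξ):
  Q: 724.6 − 1(207.2) − 2(49.64) = 418.1
  V: 0 + 2(207.2) = 414.5
  U: 0 + 1(49.64) = 49.64
  M: 0 + 2(49.64) = 99.27

99.3 mol/min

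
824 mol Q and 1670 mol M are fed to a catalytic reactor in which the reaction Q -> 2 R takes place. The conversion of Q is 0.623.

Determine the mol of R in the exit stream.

Q reacted = 0.623 × 824 = 513.4 mol; ν_Q = −1, so ξ = 513.4/1 = 513.4 mol.
Outlet amounts (n = n₀ + ν ξ):
  Q: 824 − 1(513.4) = 310.6
  R: 0 + 2(513.4) = 1027
  M: 1670 (inert)

1030 mol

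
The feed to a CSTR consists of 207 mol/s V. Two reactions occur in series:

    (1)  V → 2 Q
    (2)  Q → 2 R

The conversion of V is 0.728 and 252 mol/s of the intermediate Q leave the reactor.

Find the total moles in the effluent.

407 mol/s

Conversion of V: V consumed = 1ξ₁ = 0.728 × 207 → ξ₁ = 150.7 mol/s.
Q balance: n_Q = 0 + 2ξ₁ − 1ξ₂ = 252 → ξ₂ = (2·150.7 − 252)/1 = 49.39 mol/s.
Outlet amounts (n = n₀ + Σ ν·ξ):
  V: 207 − 1(150.7) = 56.3
  Q: 0 + 2(150.7) − 1(49.39) = 252
  R: 0 + 2(49.39) = 98.78
Total out = 56.3 + 252 + 98.78 = 407.1 mol/s.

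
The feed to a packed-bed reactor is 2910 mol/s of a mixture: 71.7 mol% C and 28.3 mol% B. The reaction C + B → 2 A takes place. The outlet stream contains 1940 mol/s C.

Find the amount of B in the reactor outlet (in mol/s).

677 mol/s

For C: n = n₀ − 1ξ → 1940 = 2086 − 1ξ, giving ξ = 146.5 mol/s.
Outlet amounts (n = n₀ + ν ξ):
  C: 2086 − 1(146.5) = 1940
  B: 823.5 − 1(146.5) = 677.1
  A: 0 + 2(146.5) = 292.9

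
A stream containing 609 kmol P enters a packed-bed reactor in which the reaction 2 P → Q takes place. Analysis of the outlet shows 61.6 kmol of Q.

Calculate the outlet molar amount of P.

For Q: n = n₀ + 1ξ → 61.6 = 0 + 1ξ, giving ξ = 61.6 kmol.
Outlet amounts (n = n₀ + ν ξ):
  P: 609 − 2(61.6) = 485.8
  Q: 0 + 1(61.6) = 61.6

486 kmol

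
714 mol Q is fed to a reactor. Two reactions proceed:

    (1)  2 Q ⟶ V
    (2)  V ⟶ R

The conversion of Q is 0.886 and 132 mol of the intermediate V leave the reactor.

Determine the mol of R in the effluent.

184 mol

Conversion of Q: Q consumed = 2ξ₁ = 0.886 × 714 → ξ₁ = 316.3 mol.
V balance: n_V = 0 + 1ξ₁ − 1ξ₂ = 132 → ξ₂ = (1·316.3 − 132)/1 = 184.3 mol.
Outlet amounts (n = n₀ + Σ ν·ξ):
  Q: 714 − 2(316.3) = 81.4
  V: 0 + 1(316.3) − 1(184.3) = 132
  R: 0 + 1(184.3) = 184.3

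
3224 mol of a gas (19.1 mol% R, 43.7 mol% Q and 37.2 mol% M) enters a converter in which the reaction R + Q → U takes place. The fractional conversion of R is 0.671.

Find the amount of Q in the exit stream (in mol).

996 mol

R reacted = 0.671 × 615.8 = 413.2 mol; ν_R = −1, so ξ = 413.2/1 = 413.2 mol.
Outlet amounts (n = n₀ + ν ξ):
  R: 615.8 − 1(413.2) = 202.6
  Q: 1409 − 1(413.2) = 995.7
  U: 0 + 1(413.2) = 413.2
  M: 1199 (inert)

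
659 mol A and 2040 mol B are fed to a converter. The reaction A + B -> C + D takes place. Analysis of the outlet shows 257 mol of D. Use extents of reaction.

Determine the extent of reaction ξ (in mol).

For D: n = n₀ + 1ξ → 257 = 0 + 1ξ, giving ξ = 257 mol.
Outlet amounts (n = n₀ + ν ξ):
  A: 659 − 1(257) = 402
  B: 2040 − 1(257) = 1783
  C: 0 + 1(257) = 257
  D: 0 + 1(257) = 257

ξ = 257 mol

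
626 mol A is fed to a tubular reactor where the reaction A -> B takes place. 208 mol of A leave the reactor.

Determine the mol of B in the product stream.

418 mol

For A: n = n₀ − 1ξ → 208 = 626 − 1ξ, giving ξ = 418 mol.
Outlet amounts (n = n₀ + ν ξ):
  A: 626 − 1(418) = 208
  B: 0 + 1(418) = 418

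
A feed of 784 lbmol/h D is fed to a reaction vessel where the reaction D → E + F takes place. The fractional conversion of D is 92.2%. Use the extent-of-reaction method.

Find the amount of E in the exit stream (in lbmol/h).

D reacted = 0.922 × 784 = 722.8 lbmol/h; ν_D = −1, so ξ = 722.8/1 = 722.8 lbmol/h.
Outlet amounts (n = n₀ + ν ξ):
  D: 784 − 1(722.8) = 61.15
  E: 0 + 1(722.8) = 722.8
  F: 0 + 1(722.8) = 722.8

723 lbmol/h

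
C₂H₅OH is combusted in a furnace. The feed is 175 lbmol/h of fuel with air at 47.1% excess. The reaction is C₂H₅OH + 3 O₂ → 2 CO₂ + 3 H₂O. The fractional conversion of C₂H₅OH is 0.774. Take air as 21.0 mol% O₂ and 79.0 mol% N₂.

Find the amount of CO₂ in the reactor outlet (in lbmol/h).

Stoichiometric O₂ = 3 × 175 = 525 lbmol/h; O₂ fed = 525 × 1.471 = 772.3 lbmol/h.
N₂ fed = 772.3 × 79/21 = 2905 lbmol/h.
Fuel reacted = 0.774 × 175 → ξ = 135.5 lbmol/h.
Outlet (n = n₀ + ν ξ):
  C₂H₅OH: 175 − 1(135.5) = 39.55
  O₂: 772.3 − 3(135.5) = 365.9
  N₂: 2905 (inert)
  CO₂: 0 + 2(135.5) = 270.9
  H₂O: 0 + 3(135.5) = 406.4

271 lbmol/h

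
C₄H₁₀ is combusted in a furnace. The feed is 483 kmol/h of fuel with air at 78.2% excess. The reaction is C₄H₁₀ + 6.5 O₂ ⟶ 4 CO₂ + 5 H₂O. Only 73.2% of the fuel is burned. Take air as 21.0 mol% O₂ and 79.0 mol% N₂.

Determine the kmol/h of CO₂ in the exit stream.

1410 kmol/h

Stoichiometric O₂ = 6.5 × 483 = 3140 kmol/h; O₂ fed = 3140 × 1.782 = 5595 kmol/h.
N₂ fed = 5595 × 79/21 = 21050 kmol/h.
Fuel reacted = 0.732 × 483 → ξ = 353.6 kmol/h.
Outlet (n = n₀ + ν ξ):
  C₄H₁₀: 483 − 1(353.6) = 129.4
  O₂: 5595 − 6.5(353.6) = 3296
  N₂: 21050 (inert)
  CO₂: 0 + 4(353.6) = 1414
  H₂O: 0 + 5(353.6) = 1768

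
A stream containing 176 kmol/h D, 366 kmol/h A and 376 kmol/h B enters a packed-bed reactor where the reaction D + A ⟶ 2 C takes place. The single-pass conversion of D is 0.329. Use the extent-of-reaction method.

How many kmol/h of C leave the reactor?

D reacted = 0.329 × 176 = 57.9 kmol/h; ν_D = −1, so ξ = 57.9/1 = 57.9 kmol/h.
Outlet amounts (n = n₀ + ν ξ):
  D: 176 − 1(57.9) = 118.1
  A: 366 − 1(57.9) = 308.1
  C: 0 + 2(57.9) = 115.8
  B: 376 (inert)

116 kmol/h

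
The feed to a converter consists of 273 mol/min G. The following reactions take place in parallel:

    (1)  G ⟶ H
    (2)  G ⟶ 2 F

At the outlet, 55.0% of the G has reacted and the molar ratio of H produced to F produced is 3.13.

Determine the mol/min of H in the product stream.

129 mol/min

Conversion of G: G consumed = 0.55 × 273 = 150.2 mol/min = 1ξ₁ + 1ξ₂.
Selectivity: 1ξ₁ / (2ξ₂) = 3.13 → ξ₁ = 6.26 ξ₂.
Substitute: (1·6.26 + 1) ξ₂ = 150.2 → ξ₂ = 20.68 mol/min, ξ₁ = 129.5 mol/min.
Outlet amounts (n = n₀ + Σ ν·ξ):
  G: 273 − 1(129.5) − 1(20.68) = 122.8
  H: 0 + 1(129.5) = 129.5
  F: 0 + 2(20.68) = 41.36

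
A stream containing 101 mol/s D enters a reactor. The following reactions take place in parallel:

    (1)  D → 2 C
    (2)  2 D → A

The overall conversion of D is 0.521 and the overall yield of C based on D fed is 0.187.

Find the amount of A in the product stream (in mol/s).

Yield of C: 2ξ₁ / 101 = 0.187 → ξ₁ = 9.444 mol/s.
Conversion of D: 1ξ₁ + 2ξ₂ = 0.521 × 101 = 52.62 → ξ₂ = 21.59 mol/s.
Outlet amounts (n = n₀ + Σ ν·ξ):
  D: 101 − 1(9.444) − 2(21.59) = 48.38
  C: 0 + 2(9.444) = 18.89
  A: 0 + 1(21.59) = 21.59

21.6 mol/s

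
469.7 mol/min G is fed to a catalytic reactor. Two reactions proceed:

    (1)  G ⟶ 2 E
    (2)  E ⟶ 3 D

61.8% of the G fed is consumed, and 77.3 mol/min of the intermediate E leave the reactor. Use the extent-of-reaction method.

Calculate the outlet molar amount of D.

1510 mol/min

Conversion of G: G consumed = 1ξ₁ = 0.618 × 469.7 → ξ₁ = 290.3 mol/min.
E balance: n_E = 0 + 2ξ₁ − 1ξ₂ = 77.3 → ξ₂ = (2·290.3 − 77.3)/1 = 503.2 mol/min.
Outlet amounts (n = n₀ + Σ ν·ξ):
  G: 469.7 − 1(290.3) = 179.4
  E: 0 + 2(290.3) − 1(503.2) = 77.3
  D: 0 + 3(503.2) = 1510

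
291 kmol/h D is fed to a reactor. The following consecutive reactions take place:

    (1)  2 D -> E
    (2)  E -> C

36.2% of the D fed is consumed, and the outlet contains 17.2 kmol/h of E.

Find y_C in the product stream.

Conversion of D: D consumed = 2ξ₁ = 0.362 × 291 → ξ₁ = 52.67 kmol/h.
E balance: n_E = 0 + 1ξ₁ − 1ξ₂ = 17.2 → ξ₂ = (1·52.67 − 17.2)/1 = 35.47 kmol/h.
Outlet amounts (n = n₀ + Σ ν·ξ):
  D: 291 − 2(52.67) = 185.7
  E: 0 + 1(52.67) − 1(35.47) = 17.2
  C: 0 + 1(35.47) = 35.47
Total out = 238.3 kmol/h; y_C = 35.47 / 238.3 = 0.1488.

0.149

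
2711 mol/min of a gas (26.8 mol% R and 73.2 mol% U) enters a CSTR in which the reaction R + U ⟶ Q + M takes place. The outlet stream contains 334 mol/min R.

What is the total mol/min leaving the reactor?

2710 mol/min

For R: n = n₀ − 1ξ → 334 = 726.5 − 1ξ, giving ξ = 392.5 mol/min.
Outlet amounts (n = n₀ + ν ξ):
  R: 726.5 − 1(392.5) = 334
  U: 1984 − 1(392.5) = 1592
  Q: 0 + 1(392.5) = 392.5
  M: 0 + 1(392.5) = 392.5
Total out = 334 + 1592 + 392.5 + 392.5 = 2711 mol/min.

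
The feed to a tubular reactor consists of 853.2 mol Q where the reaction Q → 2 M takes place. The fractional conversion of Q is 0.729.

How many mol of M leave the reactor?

1240 mol

Q reacted = 0.729 × 853.2 = 622 mol; ν_Q = −1, so ξ = 622/1 = 622 mol.
Outlet amounts (n = n₀ + ν ξ):
  Q: 853.2 − 1(622) = 231.2
  M: 0 + 2(622) = 1244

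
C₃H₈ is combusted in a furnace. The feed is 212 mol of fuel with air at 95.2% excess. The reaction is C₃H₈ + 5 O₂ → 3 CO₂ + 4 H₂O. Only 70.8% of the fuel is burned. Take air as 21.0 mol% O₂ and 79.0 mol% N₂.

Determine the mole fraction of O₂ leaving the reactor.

Stoichiometric O₂ = 5 × 212 = 1060 mol; O₂ fed = 1060 × 1.952 = 2069 mol.
N₂ fed = 2069 × 79/21 = 7784 mol.
Fuel reacted = 0.708 × 212 → ξ = 150.1 mol.
Outlet (n = n₀ + ν ξ):
  C₃H₈: 212 − 1(150.1) = 61.9
  O₂: 2069 − 5(150.1) = 1319
  N₂: 7784 (inert)
  CO₂: 0 + 3(150.1) = 450.3
  H₂O: 0 + 4(150.1) = 600.4
Total out = 10220 mol; y_O₂ = 1319 / 10220 = 0.1291.

0.129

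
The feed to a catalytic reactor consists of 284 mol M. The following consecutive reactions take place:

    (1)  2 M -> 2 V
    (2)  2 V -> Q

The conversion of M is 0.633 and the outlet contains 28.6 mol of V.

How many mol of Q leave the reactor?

75.6 mol

Conversion of M: M consumed = 2ξ₁ = 0.633 × 284 → ξ₁ = 89.89 mol.
V balance: n_V = 0 + 2ξ₁ − 2ξ₂ = 28.6 → ξ₂ = (2·89.89 − 28.6)/2 = 75.59 mol.
Outlet amounts (n = n₀ + Σ ν·ξ):
  M: 284 − 2(89.89) = 104.2
  V: 0 + 2(89.89) − 2(75.59) = 28.6
  Q: 0 + 1(75.59) = 75.59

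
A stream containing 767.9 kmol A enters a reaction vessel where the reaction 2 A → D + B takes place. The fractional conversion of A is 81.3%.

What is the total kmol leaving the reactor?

768 kmol

A reacted = 0.813 × 767.9 = 624.3 kmol; ν_A = −2, so ξ = 624.3/2 = 312.2 kmol.
Outlet amounts (n = n₀ + ν ξ):
  A: 767.9 − 2(312.2) = 143.6
  D: 0 + 1(312.2) = 312.2
  B: 0 + 1(312.2) = 312.2
Total out = 143.6 + 312.2 + 312.2 = 767.9 kmol.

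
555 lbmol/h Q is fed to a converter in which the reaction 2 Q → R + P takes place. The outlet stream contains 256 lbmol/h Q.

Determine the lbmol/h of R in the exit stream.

For Q: n = n₀ − 2ξ → 256 = 555 − 2ξ, giving ξ = 149.5 lbmol/h.
Outlet amounts (n = n₀ + ν ξ):
  Q: 555 − 2(149.5) = 256
  R: 0 + 1(149.5) = 149.5
  P: 0 + 1(149.5) = 149.5

150 lbmol/h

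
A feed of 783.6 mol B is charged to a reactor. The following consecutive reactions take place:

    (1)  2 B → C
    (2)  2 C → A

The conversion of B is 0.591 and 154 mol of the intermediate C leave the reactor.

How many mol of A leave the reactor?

38.8 mol

Conversion of B: B consumed = 2ξ₁ = 0.591 × 783.6 → ξ₁ = 231.6 mol.
C balance: n_C = 0 + 1ξ₁ − 2ξ₂ = 154 → ξ₂ = (1·231.6 − 154)/2 = 38.78 mol.
Outlet amounts (n = n₀ + Σ ν·ξ):
  B: 783.6 − 2(231.6) = 320.5
  C: 0 + 1(231.6) − 2(38.78) = 154
  A: 0 + 1(38.78) = 38.78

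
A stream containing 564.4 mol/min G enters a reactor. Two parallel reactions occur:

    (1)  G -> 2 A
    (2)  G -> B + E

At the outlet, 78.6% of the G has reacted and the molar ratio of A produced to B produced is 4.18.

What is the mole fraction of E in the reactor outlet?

Conversion of G: G consumed = 0.786 × 564.4 = 443.6 mol/min = 1ξ₁ + 1ξ₂.
Selectivity: 2ξ₁ / (1ξ₂) = 4.18 → ξ₁ = 2.09 ξ₂.
Substitute: (1·2.09 + 1) ξ₂ = 443.6 → ξ₂ = 143.6 mol/min, ξ₁ = 300.1 mol/min.
Outlet amounts (n = n₀ + Σ ν·ξ):
  G: 564.4 − 1(300.1) − 1(143.6) = 120.8
  A: 0 + 2(300.1) = 600.1
  B: 0 + 1(143.6) = 143.6
  E: 0 + 1(143.6) = 143.6
Total out = 1008 mol/min; y_E = 143.6 / 1008 = 0.1424.

0.142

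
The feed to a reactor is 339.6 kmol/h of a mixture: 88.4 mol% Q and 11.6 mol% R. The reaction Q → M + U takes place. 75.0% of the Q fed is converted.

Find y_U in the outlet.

0.399

Q reacted = 0.75 × 300.2 = 225.2 kmol/h; ν_Q = −1, so ξ = 225.2/1 = 225.2 kmol/h.
Outlet amounts (n = n₀ + ν ξ):
  Q: 300.2 − 1(225.2) = 75.05
  M: 0 + 1(225.2) = 225.2
  U: 0 + 1(225.2) = 225.2
  R: 39.39 (inert)
Total out = 564.8 kmol/h; y_U = 225.2 / 564.8 = 0.3987.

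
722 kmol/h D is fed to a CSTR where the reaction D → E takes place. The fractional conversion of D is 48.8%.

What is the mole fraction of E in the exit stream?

D reacted = 0.488 × 722 = 352.3 kmol/h; ν_D = −1, so ξ = 352.3/1 = 352.3 kmol/h.
Outlet amounts (n = n₀ + ν ξ):
  D: 722 − 1(352.3) = 369.7
  E: 0 + 1(352.3) = 352.3
Total out = 722 kmol/h; y_E = 352.3 / 722 = 0.488.

0.488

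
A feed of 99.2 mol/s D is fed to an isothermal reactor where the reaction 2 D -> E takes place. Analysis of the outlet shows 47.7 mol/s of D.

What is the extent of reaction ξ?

For D: n = n₀ − 2ξ → 47.7 = 99.2 − 2ξ, giving ξ = 25.75 mol/s.
Outlet amounts (n = n₀ + ν ξ):
  D: 99.2 − 2(25.75) = 47.7
  E: 0 + 1(25.75) = 25.75

ξ = 25.8 mol/s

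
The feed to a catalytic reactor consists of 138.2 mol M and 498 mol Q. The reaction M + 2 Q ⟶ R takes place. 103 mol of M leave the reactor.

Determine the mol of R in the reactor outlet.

35.2 mol

For M: n = n₀ − 1ξ → 103 = 138.2 − 1ξ, giving ξ = 35.2 mol.
Outlet amounts (n = n₀ + ν ξ):
  M: 138.2 − 1(35.2) = 103
  Q: 498 − 2(35.2) = 427.6
  R: 0 + 1(35.2) = 35.2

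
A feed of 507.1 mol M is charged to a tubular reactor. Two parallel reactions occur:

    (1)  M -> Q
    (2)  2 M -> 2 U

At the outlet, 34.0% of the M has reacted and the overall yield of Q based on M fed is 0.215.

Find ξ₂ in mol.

Yield of Q: 1ξ₁ / 507.1 = 0.215 → ξ₁ = 109 mol.
Conversion of M: 1ξ₁ + 2ξ₂ = 0.34 × 507.1 = 172.4 → ξ₂ = 31.69 mol.
Outlet amounts (n = n₀ + Σ ν·ξ):
  M: 507.1 − 1(109) − 2(31.69) = 334.7
  Q: 0 + 1(109) = 109
  U: 0 + 2(31.69) = 63.39

ξ₂ = 31.7 mol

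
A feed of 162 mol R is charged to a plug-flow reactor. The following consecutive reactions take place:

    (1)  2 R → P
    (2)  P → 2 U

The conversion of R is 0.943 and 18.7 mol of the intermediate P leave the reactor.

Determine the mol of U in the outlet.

Conversion of R: R consumed = 2ξ₁ = 0.943 × 162 → ξ₁ = 76.38 mol.
P balance: n_P = 0 + 1ξ₁ − 1ξ₂ = 18.7 → ξ₂ = (1·76.38 − 18.7)/1 = 57.68 mol.
Outlet amounts (n = n₀ + Σ ν·ξ):
  R: 162 − 2(76.38) = 9.234
  P: 0 + 1(76.38) − 1(57.68) = 18.7
  U: 0 + 2(57.68) = 115.4

115 mol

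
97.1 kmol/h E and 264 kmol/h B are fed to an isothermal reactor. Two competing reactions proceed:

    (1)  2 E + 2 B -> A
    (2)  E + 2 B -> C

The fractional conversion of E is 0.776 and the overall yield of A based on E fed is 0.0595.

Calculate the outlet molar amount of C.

Yield of A: 1ξ₁ / 97.1 = 0.0595 → ξ₁ = 5.777 kmol/h.
Conversion of E: 2ξ₁ + 1ξ₂ = 0.776 × 97.1 = 75.35 → ξ₂ = 63.79 kmol/h.
Outlet amounts (n = n₀ + Σ ν·ξ):
  E: 97.1 − 2(5.777) − 1(63.79) = 21.75
  B: 264 − 2(5.777) − 2(63.79) = 124.9
  A: 0 + 1(5.777) = 5.777
  C: 0 + 1(63.79) = 63.79

63.8 kmol/h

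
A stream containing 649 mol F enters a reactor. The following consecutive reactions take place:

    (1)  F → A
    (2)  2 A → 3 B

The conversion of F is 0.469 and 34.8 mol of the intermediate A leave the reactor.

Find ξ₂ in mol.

ξ₂ = 135 mol

Conversion of F: F consumed = 1ξ₁ = 0.469 × 649 → ξ₁ = 304.4 mol.
A balance: n_A = 0 + 1ξ₁ − 2ξ₂ = 34.8 → ξ₂ = (1·304.4 − 34.8)/2 = 134.8 mol.
Outlet amounts (n = n₀ + Σ ν·ξ):
  F: 649 − 1(304.4) = 344.6
  A: 0 + 1(304.4) − 2(134.8) = 34.8
  B: 0 + 3(134.8) = 404.4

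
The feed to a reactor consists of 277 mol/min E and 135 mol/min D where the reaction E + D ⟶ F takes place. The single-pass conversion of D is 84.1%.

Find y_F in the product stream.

0.38

D reacted = 0.841 × 135 = 113.5 mol/min; ν_D = −1, so ξ = 113.5/1 = 113.5 mol/min.
Outlet amounts (n = n₀ + ν ξ):
  E: 277 − 1(113.5) = 163.5
  D: 135 − 1(113.5) = 21.47
  F: 0 + 1(113.5) = 113.5
Total out = 298.5 mol/min; y_F = 113.5 / 298.5 = 0.3804.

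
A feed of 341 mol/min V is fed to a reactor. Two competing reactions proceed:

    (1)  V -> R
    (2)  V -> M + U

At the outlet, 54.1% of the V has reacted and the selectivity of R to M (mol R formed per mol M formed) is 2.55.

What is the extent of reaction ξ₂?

ξ₂ = 52 mol/min

Conversion of V: V consumed = 0.541 × 341 = 184.5 mol/min = 1ξ₁ + 1ξ₂.
Selectivity: 1ξ₁ / (1ξ₂) = 2.55 → ξ₁ = 2.55 ξ₂.
Substitute: (1·2.55 + 1) ξ₂ = 184.5 → ξ₂ = 51.97 mol/min, ξ₁ = 132.5 mol/min.
Outlet amounts (n = n₀ + Σ ν·ξ):
  V: 341 − 1(132.5) − 1(51.97) = 156.5
  R: 0 + 1(132.5) = 132.5
  M: 0 + 1(51.97) = 51.97
  U: 0 + 1(51.97) = 51.97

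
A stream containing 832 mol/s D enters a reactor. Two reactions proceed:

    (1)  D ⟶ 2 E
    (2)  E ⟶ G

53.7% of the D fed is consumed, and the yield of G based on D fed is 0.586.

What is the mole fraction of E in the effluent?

Conversion of D: D consumed = 1ξ₁ = 0.537 × 832 → ξ₁ = 446.8 mol/s.
Yield of G: 1ξ₂ / 832 = 0.586 → ξ₂ = 487.6 mol/s.
Outlet amounts (n = n₀ + Σ ν·ξ):
  D: 832 − 1(446.8) = 385.2
  E: 0 + 2(446.8) − 1(487.6) = 406
  G: 0 + 1(487.6) = 487.6
Total out = 1279 mol/s; y_E = 406 / 1279 = 0.3175.

0.318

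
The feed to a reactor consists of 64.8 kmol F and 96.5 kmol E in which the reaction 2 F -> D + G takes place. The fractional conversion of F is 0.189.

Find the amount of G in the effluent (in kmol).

F reacted = 0.189 × 64.8 = 12.25 kmol; ν_F = −2, so ξ = 12.25/2 = 6.124 kmol.
Outlet amounts (n = n₀ + ν ξ):
  F: 64.8 − 2(6.124) = 52.55
  D: 0 + 1(6.124) = 6.124
  G: 0 + 1(6.124) = 6.124
  E: 96.5 (inert)

6.12 kmol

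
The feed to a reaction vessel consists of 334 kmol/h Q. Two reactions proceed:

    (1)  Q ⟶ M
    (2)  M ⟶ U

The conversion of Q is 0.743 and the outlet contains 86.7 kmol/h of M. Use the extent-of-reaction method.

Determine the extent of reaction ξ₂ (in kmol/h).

Conversion of Q: Q consumed = 1ξ₁ = 0.743 × 334 → ξ₁ = 248.2 kmol/h.
M balance: n_M = 0 + 1ξ₁ − 1ξ₂ = 86.7 → ξ₂ = (1·248.2 − 86.7)/1 = 161.5 kmol/h.
Outlet amounts (n = n₀ + Σ ν·ξ):
  Q: 334 − 1(248.2) = 85.84
  M: 0 + 1(248.2) − 1(161.5) = 86.7
  U: 0 + 1(161.5) = 161.5

ξ₂ = 161 kmol/h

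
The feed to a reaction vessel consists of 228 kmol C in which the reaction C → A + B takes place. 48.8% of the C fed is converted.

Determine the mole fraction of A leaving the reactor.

0.328

C reacted = 0.488 × 228 = 111.3 kmol; ν_C = −1, so ξ = 111.3/1 = 111.3 kmol.
Outlet amounts (n = n₀ + ν ξ):
  C: 228 − 1(111.3) = 116.7
  A: 0 + 1(111.3) = 111.3
  B: 0 + 1(111.3) = 111.3
Total out = 339.3 kmol; y_A = 111.3 / 339.3 = 0.328.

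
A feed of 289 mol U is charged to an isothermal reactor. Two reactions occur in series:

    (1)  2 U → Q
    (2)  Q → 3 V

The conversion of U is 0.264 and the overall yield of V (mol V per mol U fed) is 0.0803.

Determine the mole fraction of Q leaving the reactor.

Conversion of U: U consumed = 2ξ₁ = 0.264 × 289 → ξ₁ = 38.15 mol.
Yield of V: 3ξ₂ / 289 = 0.0803 → ξ₂ = 7.736 mol.
Outlet amounts (n = n₀ + Σ ν·ξ):
  U: 289 − 2(38.15) = 212.7
  Q: 0 + 1(38.15) − 1(7.736) = 30.41
  V: 0 + 3(7.736) = 23.21
Total out = 266.3 mol; y_Q = 30.41 / 266.3 = 0.1142.

0.114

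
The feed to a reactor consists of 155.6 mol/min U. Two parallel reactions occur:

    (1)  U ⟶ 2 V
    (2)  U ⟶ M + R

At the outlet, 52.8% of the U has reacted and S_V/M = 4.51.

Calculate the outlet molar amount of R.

25.2 mol/min

Conversion of U: U consumed = 0.528 × 155.6 = 82.16 mol/min = 1ξ₁ + 1ξ₂.
Selectivity: 2ξ₁ / (1ξ₂) = 4.51 → ξ₁ = 2.255 ξ₂.
Substitute: (1·2.255 + 1) ξ₂ = 82.16 → ξ₂ = 25.24 mol/min, ξ₁ = 56.92 mol/min.
Outlet amounts (n = n₀ + Σ ν·ξ):
  U: 155.6 − 1(56.92) − 1(25.24) = 73.44
  V: 0 + 2(56.92) = 113.8
  M: 0 + 1(25.24) = 25.24
  R: 0 + 1(25.24) = 25.24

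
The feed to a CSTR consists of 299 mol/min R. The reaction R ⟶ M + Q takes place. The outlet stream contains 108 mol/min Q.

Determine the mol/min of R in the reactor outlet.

For Q: n = n₀ + 1ξ → 108 = 0 + 1ξ, giving ξ = 108 mol/min.
Outlet amounts (n = n₀ + ν ξ):
  R: 299 − 1(108) = 191
  M: 0 + 1(108) = 108
  Q: 0 + 1(108) = 108

191 mol/min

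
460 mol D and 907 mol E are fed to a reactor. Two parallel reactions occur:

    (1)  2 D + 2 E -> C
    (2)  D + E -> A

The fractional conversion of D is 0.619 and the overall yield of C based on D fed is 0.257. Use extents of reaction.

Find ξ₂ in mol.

ξ₂ = 48.3 mol

Yield of C: 1ξ₁ / 460 = 0.257 → ξ₁ = 118.2 mol.
Conversion of D: 2ξ₁ + 1ξ₂ = 0.619 × 460 = 284.7 → ξ₂ = 48.3 mol.
Outlet amounts (n = n₀ + Σ ν·ξ):
  D: 460 − 2(118.2) − 1(48.3) = 175.3
  E: 907 − 2(118.2) − 1(48.3) = 622.3
  C: 0 + 1(118.2) = 118.2
  A: 0 + 1(48.3) = 48.3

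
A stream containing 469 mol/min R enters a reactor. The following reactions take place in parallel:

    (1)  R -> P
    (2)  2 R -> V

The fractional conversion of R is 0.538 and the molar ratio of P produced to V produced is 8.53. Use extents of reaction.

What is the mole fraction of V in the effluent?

0.0538

Conversion of R: R consumed = 0.538 × 469 = 252.3 mol/min = 1ξ₁ + 2ξ₂.
Selectivity: 1ξ₁ / (1ξ₂) = 8.53 → ξ₁ = 8.53 ξ₂.
Substitute: (1·8.53 + 2) ξ₂ = 252.3 → ξ₂ = 23.96 mol/min, ξ₁ = 204.4 mol/min.
Outlet amounts (n = n₀ + Σ ν·ξ):
  R: 469 − 1(204.4) − 2(23.96) = 216.7
  P: 0 + 1(204.4) = 204.4
  V: 0 + 1(23.96) = 23.96
Total out = 445 mol/min; y_V = 23.96 / 445 = 0.05384.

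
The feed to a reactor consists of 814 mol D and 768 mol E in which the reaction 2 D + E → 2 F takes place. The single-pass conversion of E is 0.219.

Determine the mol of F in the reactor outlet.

336 mol

E reacted = 0.219 × 768 = 168.2 mol; ν_E = −1, so ξ = 168.2/1 = 168.2 mol.
Outlet amounts (n = n₀ + ν ξ):
  D: 814 − 2(168.2) = 477.6
  E: 768 − 1(168.2) = 599.8
  F: 0 + 2(168.2) = 336.4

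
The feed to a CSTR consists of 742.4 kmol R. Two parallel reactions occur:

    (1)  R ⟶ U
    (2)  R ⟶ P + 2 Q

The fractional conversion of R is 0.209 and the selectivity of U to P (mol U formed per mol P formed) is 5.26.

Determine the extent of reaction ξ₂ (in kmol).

Conversion of R: R consumed = 0.209 × 742.4 = 155.2 kmol = 1ξ₁ + 1ξ₂.
Selectivity: 1ξ₁ / (1ξ₂) = 5.26 → ξ₁ = 5.26 ξ₂.
Substitute: (1·5.26 + 1) ξ₂ = 155.2 → ξ₂ = 24.79 kmol, ξ₁ = 130.4 kmol.
Outlet amounts (n = n₀ + Σ ν·ξ):
  R: 742.4 − 1(130.4) − 1(24.79) = 587.2
  U: 0 + 1(130.4) = 130.4
  P: 0 + 1(24.79) = 24.79
  Q: 0 + 2(24.79) = 49.57

ξ₂ = 24.8 kmol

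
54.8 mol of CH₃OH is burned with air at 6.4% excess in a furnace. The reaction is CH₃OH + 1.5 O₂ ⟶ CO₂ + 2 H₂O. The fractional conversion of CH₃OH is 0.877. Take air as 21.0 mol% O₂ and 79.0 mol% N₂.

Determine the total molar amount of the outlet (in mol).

Stoichiometric O₂ = 1.5 × 54.8 = 82.2 mol; O₂ fed = 82.2 × 1.064 = 87.46 mol.
N₂ fed = 87.46 × 79/21 = 329 mol.
Fuel reacted = 0.877 × 54.8 → ξ = 48.06 mol.
Outlet (n = n₀ + ν ξ):
  CH₃OH: 54.8 − 1(48.06) = 6.74
  O₂: 87.46 − 1.5(48.06) = 15.37
  N₂: 329 (inert)
  CO₂: 0 + 1(48.06) = 48.06
  H₂O: 0 + 2(48.06) = 96.12
Total out = 6.74 + 15.37 + 329 + 48.06 + 96.12 = 495.3 mol.

495 mol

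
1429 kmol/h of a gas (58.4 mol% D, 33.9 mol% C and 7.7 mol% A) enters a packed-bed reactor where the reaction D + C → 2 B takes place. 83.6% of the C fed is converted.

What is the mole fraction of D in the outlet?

0.301

C reacted = 0.836 × 484.4 = 405 kmol/h; ν_C = −1, so ξ = 405/1 = 405 kmol/h.
Outlet amounts (n = n₀ + ν ξ):
  D: 834.5 − 1(405) = 429.6
  C: 484.4 − 1(405) = 79.45
  B: 0 + 2(405) = 810
  A: 110 (inert)
Total out = 1429 kmol/h; y_D = 429.6 / 1429 = 0.3006.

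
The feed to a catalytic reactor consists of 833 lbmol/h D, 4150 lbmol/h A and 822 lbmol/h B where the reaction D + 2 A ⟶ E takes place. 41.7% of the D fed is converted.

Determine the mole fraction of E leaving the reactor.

0.068

D reacted = 0.417 × 833 = 347.4 lbmol/h; ν_D = −1, so ξ = 347.4/1 = 347.4 lbmol/h.
Outlet amounts (n = n₀ + ν ξ):
  D: 833 − 1(347.4) = 485.6
  A: 4150 − 2(347.4) = 3455
  E: 0 + 1(347.4) = 347.4
  B: 822 (inert)
Total out = 5110 lbmol/h; y_E = 347.4 / 5110 = 0.06797.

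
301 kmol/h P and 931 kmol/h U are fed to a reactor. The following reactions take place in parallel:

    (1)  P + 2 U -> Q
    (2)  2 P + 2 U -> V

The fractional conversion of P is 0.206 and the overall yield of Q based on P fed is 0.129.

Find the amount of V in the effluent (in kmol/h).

Yield of Q: 1ξ₁ / 301 = 0.129 → ξ₁ = 38.83 kmol/h.
Conversion of P: 1ξ₁ + 2ξ₂ = 0.206 × 301 = 62.01 → ξ₂ = 11.59 kmol/h.
Outlet amounts (n = n₀ + Σ ν·ξ):
  P: 301 − 1(38.83) − 2(11.59) = 239
  U: 931 − 2(38.83) − 2(11.59) = 830.2
  Q: 0 + 1(38.83) = 38.83
  V: 0 + 1(11.59) = 11.59

11.6 kmol/h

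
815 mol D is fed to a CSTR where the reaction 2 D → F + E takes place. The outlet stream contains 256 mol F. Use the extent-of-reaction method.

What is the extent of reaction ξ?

ξ = 256 mol

For F: n = n₀ + 1ξ → 256 = 0 + 1ξ, giving ξ = 256 mol.
Outlet amounts (n = n₀ + ν ξ):
  D: 815 − 2(256) = 303
  F: 0 + 1(256) = 256
  E: 0 + 1(256) = 256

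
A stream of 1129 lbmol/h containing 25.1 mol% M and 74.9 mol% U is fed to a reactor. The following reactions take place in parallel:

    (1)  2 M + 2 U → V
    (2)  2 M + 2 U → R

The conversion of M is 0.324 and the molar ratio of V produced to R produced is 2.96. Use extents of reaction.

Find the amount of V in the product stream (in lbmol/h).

34.3 lbmol/h

Conversion of M: M consumed = 0.324 × 283.4 = 91.81 lbmol/h = 2ξ₁ + 2ξ₂.
Selectivity: 1ξ₁ / (1ξ₂) = 2.96 → ξ₁ = 2.96 ξ₂.
Substitute: (2·2.96 + 2) ξ₂ = 91.81 → ξ₂ = 11.59 lbmol/h, ξ₁ = 34.31 lbmol/h.
Outlet amounts (n = n₀ + Σ ν·ξ):
  M: 283.4 − 2(34.31) − 2(11.59) = 191.6
  U: 845.6 − 2(34.31) − 2(11.59) = 753.8
  V: 0 + 1(34.31) = 34.31
  R: 0 + 1(11.59) = 11.59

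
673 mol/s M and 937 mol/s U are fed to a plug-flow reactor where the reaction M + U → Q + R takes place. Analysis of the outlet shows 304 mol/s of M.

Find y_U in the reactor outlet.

For M: n = n₀ − 1ξ → 304 = 673 − 1ξ, giving ξ = 369 mol/s.
Outlet amounts (n = n₀ + ν ξ):
  M: 673 − 1(369) = 304
  U: 937 − 1(369) = 568
  Q: 0 + 1(369) = 369
  R: 0 + 1(369) = 369
Total out = 1610 mol/s; y_U = 568 / 1610 = 0.3528.

0.353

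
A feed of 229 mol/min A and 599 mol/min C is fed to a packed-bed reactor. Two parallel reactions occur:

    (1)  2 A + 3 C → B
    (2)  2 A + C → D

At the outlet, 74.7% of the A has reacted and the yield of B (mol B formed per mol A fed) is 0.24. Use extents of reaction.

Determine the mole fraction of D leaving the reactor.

0.0559

Yield of B: 1ξ₁ / 229 = 0.24 → ξ₁ = 54.96 mol/min.
Conversion of A: 2ξ₁ + 2ξ₂ = 0.747 × 229 = 171.1 → ξ₂ = 30.57 mol/min.
Outlet amounts (n = n₀ + Σ ν·ξ):
  A: 229 − 2(54.96) − 2(30.57) = 57.94
  C: 599 − 3(54.96) − 1(30.57) = 403.5
  B: 0 + 1(54.96) = 54.96
  D: 0 + 1(30.57) = 30.57
Total out = 547 mol/min; y_D = 30.57 / 547 = 0.05589.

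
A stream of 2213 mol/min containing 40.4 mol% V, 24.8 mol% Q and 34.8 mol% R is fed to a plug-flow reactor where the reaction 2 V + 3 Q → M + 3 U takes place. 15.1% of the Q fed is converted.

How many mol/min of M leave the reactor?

Q reacted = 0.151 × 548.8 = 82.87 mol/min; ν_Q = −3, so ξ = 82.87/3 = 27.62 mol/min.
Outlet amounts (n = n₀ + ν ξ):
  V: 894.1 − 2(27.62) = 838.8
  Q: 548.8 − 3(27.62) = 466
  M: 0 + 1(27.62) = 27.62
  U: 0 + 3(27.62) = 82.87
  R: 770.1 (inert)

27.6 mol/min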